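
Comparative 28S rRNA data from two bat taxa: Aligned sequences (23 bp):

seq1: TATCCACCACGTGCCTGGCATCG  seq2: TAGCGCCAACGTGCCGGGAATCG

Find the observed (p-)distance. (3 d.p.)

0.261

The sequences differ at 6 of 23 positions (sites 3, 5, 6, 8, 16, 19).
p = 6/23 = 0.260869… ≈ 0.261 (to 3 d.p.).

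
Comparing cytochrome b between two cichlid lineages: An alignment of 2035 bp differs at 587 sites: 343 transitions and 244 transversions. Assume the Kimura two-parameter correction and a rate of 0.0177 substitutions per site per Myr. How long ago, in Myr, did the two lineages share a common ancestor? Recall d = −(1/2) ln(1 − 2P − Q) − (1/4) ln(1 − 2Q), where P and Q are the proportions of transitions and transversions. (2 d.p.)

P = 343/2035 ≈ 0.16855 and Q = 244/2035 ≈ 0.119902.
Under the Kimura two-parameter model, d = −½ ln(1 − 2P − Q) − ¼ ln(1 − 2Q).
1 − 2P − Q = 0.542998, giving −½ ln(0.542998) = 0.305325.
1 − 2Q = 0.760196, giving −¼ ln(0.760196) = 0.068545.
d = 0.305325 + 0.068545 = 0.373870.
Under a molecular clock d = 2μt, so t = d/(2μ) = 0.373870 / (2 × 0.0177) = 10.56 Myr.

10.56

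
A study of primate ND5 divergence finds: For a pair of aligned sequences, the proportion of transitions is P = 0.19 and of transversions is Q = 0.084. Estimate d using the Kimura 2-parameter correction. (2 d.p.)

0.36

Under the Kimura two-parameter model, d = −½ ln(1 − 2P − Q) − ¼ ln(1 − 2Q).
1 − 2P − Q = 0.536, giving −½ ln(0.536) = 0.311811.
1 − 2Q = 0.832, giving −¼ ln(0.832) = 0.045981.
d = 0.311811 + 0.045981 = 0.357792.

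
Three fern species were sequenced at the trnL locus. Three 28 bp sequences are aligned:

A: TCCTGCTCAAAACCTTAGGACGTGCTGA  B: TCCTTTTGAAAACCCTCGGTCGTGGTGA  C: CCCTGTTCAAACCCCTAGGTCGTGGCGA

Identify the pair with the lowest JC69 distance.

B and C

A–B: 7/28 differ, p = 0.250, d = 0.304.
A–C: 7/28 differ, p = 0.250, d = 0.304.
B–C: 6/28 differ, p = 0.214, d = 0.252.
The smallest distance is between B and C.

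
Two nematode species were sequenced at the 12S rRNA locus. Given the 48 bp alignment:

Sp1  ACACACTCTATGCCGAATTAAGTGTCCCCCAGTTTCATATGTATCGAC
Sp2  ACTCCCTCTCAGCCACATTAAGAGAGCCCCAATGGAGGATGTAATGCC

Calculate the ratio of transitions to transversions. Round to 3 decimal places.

0.286

Transitions are A↔G and C↔T; transversions are all other mismatches.
Transitions: 4. Transversions: 14.
R = 4/14 = 0.285714… ≈ 0.286 (to 3 d.p.).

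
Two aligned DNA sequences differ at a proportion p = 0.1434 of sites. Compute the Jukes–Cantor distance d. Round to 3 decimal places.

d = −(3/4) ln(1 − 4p/3) = −0.75 ln(1 − 0.1912) = −0.75 ln(0.8088)
  = −0.75 × (-0.212204) = 0.159153 substitutions/site.

0.159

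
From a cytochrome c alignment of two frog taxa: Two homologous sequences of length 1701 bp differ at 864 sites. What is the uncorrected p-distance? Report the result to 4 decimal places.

p = 864/1701 = 0.507936… ≈ 0.5079 (to 4 d.p.).

0.5079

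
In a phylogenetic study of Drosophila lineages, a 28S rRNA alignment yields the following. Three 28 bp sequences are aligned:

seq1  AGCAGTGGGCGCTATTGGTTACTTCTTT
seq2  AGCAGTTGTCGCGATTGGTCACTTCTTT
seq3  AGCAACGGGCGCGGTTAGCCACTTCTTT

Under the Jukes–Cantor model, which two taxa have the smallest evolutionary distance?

seq1–seq2: 4/28 differ, p = 0.143, d = 0.158.
seq1–seq3: 7/28 differ, p = 0.250, d = 0.304.
seq2–seq3: 7/28 differ, p = 0.250, d = 0.304.
The smallest distance is between seq1 and seq2.

seq1 and seq2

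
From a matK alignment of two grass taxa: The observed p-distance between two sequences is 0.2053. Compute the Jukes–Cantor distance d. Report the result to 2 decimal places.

0.24

d = −(3/4) ln(1 − 4p/3) = −0.75 ln(1 − 0.273733) = −0.75 ln(0.726267)
  = −0.75 × (-0.319838) = 0.239879 substitutions/site.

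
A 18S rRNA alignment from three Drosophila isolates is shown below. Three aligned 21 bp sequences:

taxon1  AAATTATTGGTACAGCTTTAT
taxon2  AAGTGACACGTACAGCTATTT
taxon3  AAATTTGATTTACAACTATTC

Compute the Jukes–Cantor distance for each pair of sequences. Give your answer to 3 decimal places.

taxon1–taxon2: 7/21 sites differ → p ≈ 0.333333, d = −0.75 ln(1 − 0.444444) = 0.440839 ≈ 0.441.
taxon1–taxon3: 9/21 sites differ → p ≈ 0.428571, d = −0.75 ln(1 − 0.571428) = 0.635472 ≈ 0.635.
taxon2–taxon3: 8/21 sites differ → p ≈ 0.380952, d = −0.75 ln(1 − 0.507936) = 0.531860 ≈ 0.532.

d(taxon1,taxon2) = 0.441, d(taxon1,taxon3) = 0.635, d(taxon2,taxon3) = 0.532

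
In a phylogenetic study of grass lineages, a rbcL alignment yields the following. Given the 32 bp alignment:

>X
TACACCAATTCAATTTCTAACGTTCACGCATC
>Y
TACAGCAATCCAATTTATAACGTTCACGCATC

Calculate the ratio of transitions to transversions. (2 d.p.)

0.50

Transitions are A↔G and C↔T; transversions are all other mismatches.
Transitions: 1. Transversions: 2.
R = 1/2 = 0.50.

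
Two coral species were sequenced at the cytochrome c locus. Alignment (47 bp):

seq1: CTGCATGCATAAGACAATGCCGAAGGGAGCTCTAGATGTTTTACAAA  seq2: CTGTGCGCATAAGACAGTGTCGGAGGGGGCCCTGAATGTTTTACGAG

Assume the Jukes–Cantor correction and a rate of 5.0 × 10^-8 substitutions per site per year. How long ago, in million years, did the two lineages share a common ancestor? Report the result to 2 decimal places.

The sequences differ at 12 of 47 sites, so p = 12/47 ≈ 0.255319.
d = −(3/4) ln(1 − 4p/3) = −0.75 ln(1 − 0.340425) = −0.75 ln(0.659575)
  = −0.75 × (-0.416160) = 0.312120 substitutions/site.
Under a molecular clock d = 2μt, so t = d/(2μ) = 0.312120 / (2 × 5.0 × 10^-8) = 3.12 million years.

3.12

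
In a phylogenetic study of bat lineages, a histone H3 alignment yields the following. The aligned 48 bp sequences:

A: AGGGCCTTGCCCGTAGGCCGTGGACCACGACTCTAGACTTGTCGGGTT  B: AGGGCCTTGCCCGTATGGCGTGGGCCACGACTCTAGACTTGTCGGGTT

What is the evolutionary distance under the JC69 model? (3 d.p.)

0.065

The sequences differ at 3 of 48 sites (16, 18, 24), so p = 3/48 = 0.0625.
d = −(3/4) ln(1 − 4p/3) = −0.75 ln(1 − 0.083333) = −0.75 ln(0.916667)
  = −0.75 × (-0.087011) = 0.065258 substitutions/site.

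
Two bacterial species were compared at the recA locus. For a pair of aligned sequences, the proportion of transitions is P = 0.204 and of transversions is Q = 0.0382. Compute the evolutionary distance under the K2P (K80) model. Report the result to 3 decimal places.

Under the Kimura two-parameter model, d = −½ ln(1 − 2P − Q) − ¼ ln(1 − 2Q).
1 − 2P − Q = 0.5538, giving −½ ln(0.5538) = 0.295476.
1 − 2Q = 0.9236, giving −¼ ln(0.9236) = 0.019869.
d = 0.295476 + 0.019869 = 0.315345.

0.315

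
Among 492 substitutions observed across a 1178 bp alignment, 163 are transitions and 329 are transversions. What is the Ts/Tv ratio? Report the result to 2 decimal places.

0.50

R = 163/329 = 0.495440… ≈ 0.50 (to 2 d.p.).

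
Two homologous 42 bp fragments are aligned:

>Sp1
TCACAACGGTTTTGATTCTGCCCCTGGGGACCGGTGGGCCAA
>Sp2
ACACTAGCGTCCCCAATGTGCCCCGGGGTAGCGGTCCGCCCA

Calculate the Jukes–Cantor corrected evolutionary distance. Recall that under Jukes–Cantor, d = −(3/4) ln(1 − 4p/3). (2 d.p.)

0.53

The sequences differ at 16 of 42 sites, so p = 16/42 ≈ 0.380952.
d = −(3/4) ln(1 − 4p/3) = −0.75 ln(1 − 0.507936) = −0.75 ln(0.492064)
  = −0.75 × (-0.709146) = 0.531860 substitutions/site.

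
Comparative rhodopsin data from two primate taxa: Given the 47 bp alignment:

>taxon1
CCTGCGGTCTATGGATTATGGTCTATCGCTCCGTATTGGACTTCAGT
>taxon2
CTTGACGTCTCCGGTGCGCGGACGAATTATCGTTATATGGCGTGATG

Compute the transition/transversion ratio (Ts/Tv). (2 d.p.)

Transitions are A↔G and C↔T; transversions are all other mismatches.
Transitions: 7. Transversions: 18.
R = 7/18 = 0.388888… ≈ 0.39 (to 2 d.p.).

0.39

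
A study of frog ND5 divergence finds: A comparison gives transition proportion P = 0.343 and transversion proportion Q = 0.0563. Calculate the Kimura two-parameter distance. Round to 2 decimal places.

Under the Kimura two-parameter model, d = −½ ln(1 − 2P − Q) − ¼ ln(1 − 2Q).
1 − 2P − Q = 0.2577, giving −½ ln(0.2577) = 0.677980.
1 − 2Q = 0.8874, giving −¼ ln(0.8874) = 0.029865.
d = 0.677980 + 0.029865 = 0.707845.

0.71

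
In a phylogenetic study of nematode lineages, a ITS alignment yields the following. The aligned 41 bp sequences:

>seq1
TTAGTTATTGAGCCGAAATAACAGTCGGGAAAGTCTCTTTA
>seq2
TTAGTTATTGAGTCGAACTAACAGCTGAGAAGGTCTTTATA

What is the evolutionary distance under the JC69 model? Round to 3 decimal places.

The sequences differ at 8 of 41 sites (13, 18, 25, 26, 28, 32, 37, 39), so p = 8/41 ≈ 0.195122.
d = −(3/4) ln(1 − 4p/3) = −0.75 ln(1 − 0.260163) = −0.75 ln(0.739837)
  = −0.75 × (-0.301325) = 0.225994 substitutions/site.

0.226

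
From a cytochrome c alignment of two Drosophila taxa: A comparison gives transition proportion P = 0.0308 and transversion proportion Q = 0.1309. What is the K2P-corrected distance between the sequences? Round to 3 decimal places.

0.183

Under the Kimura two-parameter model, d = −½ ln(1 − 2P − Q) − ¼ ln(1 − 2Q).
1 − 2P − Q = 0.8075, giving −½ ln(0.8075) = 0.106906.
1 − 2Q = 0.7382, giving −¼ ln(0.7382) = 0.075885.
d = 0.106906 + 0.075885 = 0.182791.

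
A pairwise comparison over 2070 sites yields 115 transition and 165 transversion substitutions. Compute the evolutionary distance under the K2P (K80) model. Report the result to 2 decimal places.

0.15

P = 115/2070 ≈ 0.055556 and Q = 165/2070 ≈ 0.07971.
Under the Kimura two-parameter model, d = −½ ln(1 − 2P − Q) − ¼ ln(1 − 2Q).
1 − 2P − Q = 0.809178, giving −½ ln(0.809178) = 0.105868.
1 − 2Q = 0.84058, giving −¼ ln(0.84058) = 0.043416.
d = 0.105868 + 0.043416 = 0.149284.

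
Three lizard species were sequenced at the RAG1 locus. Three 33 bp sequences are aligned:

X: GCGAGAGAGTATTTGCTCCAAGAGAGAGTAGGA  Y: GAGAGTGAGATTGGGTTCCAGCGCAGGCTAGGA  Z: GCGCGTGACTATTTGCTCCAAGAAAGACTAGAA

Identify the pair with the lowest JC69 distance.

X–Y: 13/33 differ, p = 0.394, d = 0.559.
X–Z: 6/33 differ, p = 0.182, d = 0.208.
Y–Z: 14/33 differ, p = 0.424, d = 0.625.
The smallest distance is between X and Z.

X and Z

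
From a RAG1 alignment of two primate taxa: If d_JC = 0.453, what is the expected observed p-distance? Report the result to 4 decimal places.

0.3400

p = (3/4)(1 − e^(−4d/3)) = 0.75 × (1 − e^(-0.604)) = 0.75 × (1 − 0.546621) = 0.340034.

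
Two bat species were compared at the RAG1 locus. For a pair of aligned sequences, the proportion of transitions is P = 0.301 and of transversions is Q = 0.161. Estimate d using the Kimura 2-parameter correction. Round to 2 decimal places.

Under the Kimura two-parameter model, d = −½ ln(1 − 2P − Q) − ¼ ln(1 − 2Q).
1 − 2P − Q = 0.237, giving −½ ln(0.237) = 0.719848.
1 − 2Q = 0.678, giving −¼ ln(0.678) = 0.097152.
d = 0.719848 + 0.097152 = 0.817000.

0.82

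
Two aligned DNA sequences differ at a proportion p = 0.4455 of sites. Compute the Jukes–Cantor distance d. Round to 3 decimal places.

0.676

d = −(3/4) ln(1 − 4p/3) = −0.75 ln(1 − 0.594) = −0.75 ln(0.406)
  = −0.75 × (-0.901402) = 0.676052 substitutions/site.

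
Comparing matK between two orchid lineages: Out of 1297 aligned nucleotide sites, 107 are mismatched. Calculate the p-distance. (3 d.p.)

0.082

p = 107/1297 = 0.082498… ≈ 0.082 (to 3 d.p.).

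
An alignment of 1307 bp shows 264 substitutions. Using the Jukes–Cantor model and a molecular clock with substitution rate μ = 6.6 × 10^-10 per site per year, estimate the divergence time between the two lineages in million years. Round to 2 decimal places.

178.28

p = 264/1307 ≈ 0.201989.
d = −(3/4) ln(1 − 4p/3) = −0.75 ln(1 − 0.269319) = −0.75 ln(0.730681)
  = −0.75 × (-0.313778) = 0.235334 substitutions/site.
Under a molecular clock d = 2μt, so t = d/(2μ) = 0.235334 / (2 × 6.6 × 10^-10) = 178.28 million years.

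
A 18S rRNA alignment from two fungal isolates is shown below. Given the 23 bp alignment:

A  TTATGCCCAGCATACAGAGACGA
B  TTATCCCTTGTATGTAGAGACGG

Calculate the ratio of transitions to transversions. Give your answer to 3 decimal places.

Transitions are A↔G and C↔T; transversions are all other mismatches.
Transitions: 5. Transversions: 2.
R = 5/2 = 2.500.

2.500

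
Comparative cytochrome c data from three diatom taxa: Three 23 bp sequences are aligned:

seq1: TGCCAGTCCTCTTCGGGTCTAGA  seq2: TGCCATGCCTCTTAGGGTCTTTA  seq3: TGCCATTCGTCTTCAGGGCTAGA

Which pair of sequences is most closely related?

seq1 and seq3

seq1–seq2: 5/23 differ, p = 0.217, d = 0.257.
seq1–seq3: 4/23 differ, p = 0.174, d = 0.198.
seq2–seq3: 7/23 differ, p = 0.304, d = 0.390.
The smallest distance is between seq1 and seq3.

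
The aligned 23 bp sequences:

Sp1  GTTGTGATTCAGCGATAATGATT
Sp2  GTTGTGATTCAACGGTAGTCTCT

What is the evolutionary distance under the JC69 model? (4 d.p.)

0.3206

The sequences differ at 6 of 23 sites (12, 15, 18, 20, 21, 22), so p = 6/23 ≈ 0.26087.
d = −(3/4) ln(1 − 4p/3) = −0.75 ln(1 − 0.347827) = −0.75 ln(0.652173)
  = −0.75 × (-0.427445) = 0.320584 substitutions/site.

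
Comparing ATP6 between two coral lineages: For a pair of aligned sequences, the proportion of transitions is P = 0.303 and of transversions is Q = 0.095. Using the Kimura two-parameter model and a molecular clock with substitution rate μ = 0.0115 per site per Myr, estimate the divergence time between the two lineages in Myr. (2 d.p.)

Under the Kimura two-parameter model, d = −½ ln(1 − 2P − Q) − ¼ ln(1 − 2Q).
1 − 2P − Q = 0.299, giving −½ ln(0.299) = 0.603656.
1 − 2Q = 0.81, giving −¼ ln(0.81) = 0.052680.
d = 0.603656 + 0.052680 = 0.656336.
Under a molecular clock d = 2μt, so t = d/(2μ) = 0.656336 / (2 × 0.0115) = 28.54 Myr.

28.54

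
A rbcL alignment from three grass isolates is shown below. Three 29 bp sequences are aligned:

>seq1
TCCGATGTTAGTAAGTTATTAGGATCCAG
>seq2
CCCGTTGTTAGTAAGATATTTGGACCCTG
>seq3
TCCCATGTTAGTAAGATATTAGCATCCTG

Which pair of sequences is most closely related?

seq1–seq2: 6/29 differ, p = 0.207, d = 0.242.
seq1–seq3: 4/29 differ, p = 0.138, d = 0.152.
seq2–seq3: 6/29 differ, p = 0.207, d = 0.242.
The smallest distance is between seq1 and seq3.

seq1 and seq3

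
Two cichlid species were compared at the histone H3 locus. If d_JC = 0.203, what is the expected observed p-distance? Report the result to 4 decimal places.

p = (3/4)(1 − e^(−4d/3)) = 0.75 × (1 − e^(-0.270667)) = 0.75 × (1 − 0.762870) = 0.177848.

0.1778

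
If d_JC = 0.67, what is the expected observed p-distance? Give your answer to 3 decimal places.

0.443

p = (3/4)(1 − e^(−4d/3)) = 0.75 × (1 − e^(-0.893333)) = 0.75 × (1 − 0.409289) = 0.443033.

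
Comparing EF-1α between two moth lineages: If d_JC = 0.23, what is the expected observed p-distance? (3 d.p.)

p = (3/4)(1 − e^(−4d/3)) = 0.75 × (1 − e^(-0.306667)) = 0.75 × (1 − 0.735896) = 0.198078.

0.198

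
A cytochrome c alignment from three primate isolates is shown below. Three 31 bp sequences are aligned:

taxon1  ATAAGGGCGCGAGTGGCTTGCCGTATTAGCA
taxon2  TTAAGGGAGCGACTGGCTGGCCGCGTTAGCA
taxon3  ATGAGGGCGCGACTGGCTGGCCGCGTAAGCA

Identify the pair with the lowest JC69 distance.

taxon2 and taxon3

taxon1–taxon2: 6/31 differ, p = 0.194, d = 0.224.
taxon1–taxon3: 6/31 differ, p = 0.194, d = 0.224.
taxon2–taxon3: 4/31 differ, p = 0.129, d = 0.142.
The smallest distance is between taxon2 and taxon3.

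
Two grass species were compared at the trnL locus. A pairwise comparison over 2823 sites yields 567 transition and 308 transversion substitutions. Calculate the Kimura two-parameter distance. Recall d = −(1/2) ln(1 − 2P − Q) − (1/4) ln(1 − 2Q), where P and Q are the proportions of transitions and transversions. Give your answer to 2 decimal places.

0.42

P = 567/2823 ≈ 0.20085 and Q = 308/2823 ≈ 0.109104.
Under the Kimura two-parameter model, d = −½ ln(1 − 2P − Q) − ¼ ln(1 − 2Q).
1 − 2P − Q = 0.489196, giving −½ ln(0.489196) = 0.357496.
1 − 2Q = 0.781792, giving −¼ ln(0.781792) = 0.061542.
d = 0.357496 + 0.061542 = 0.419038.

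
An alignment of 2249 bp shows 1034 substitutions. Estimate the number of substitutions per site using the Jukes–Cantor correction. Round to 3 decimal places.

0.712

p = 1034/2249 ≈ 0.45976.
d = −(3/4) ln(1 − 4p/3) = −0.75 ln(1 − 0.613013) = −0.75 ln(0.386987)
  = −0.75 × (-0.949364) = 0.712023 substitutions/site.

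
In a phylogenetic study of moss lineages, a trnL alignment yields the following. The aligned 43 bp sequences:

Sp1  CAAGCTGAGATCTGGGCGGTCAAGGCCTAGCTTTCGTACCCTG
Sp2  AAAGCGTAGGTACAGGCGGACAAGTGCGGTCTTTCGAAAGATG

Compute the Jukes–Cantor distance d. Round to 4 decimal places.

The sequences differ at 17 of 43 sites, so p = 17/43 ≈ 0.395349.
d = −(3/4) ln(1 − 4p/3) = −0.75 ln(1 − 0.527132) = −0.75 ln(0.472868)
  = −0.75 × (-0.748939) = 0.561704 substitutions/site.

0.5617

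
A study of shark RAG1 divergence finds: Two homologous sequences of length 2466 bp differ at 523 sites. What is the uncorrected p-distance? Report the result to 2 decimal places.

p = 523/2466 = 0.212084… ≈ 0.21 (to 2 d.p.).

0.21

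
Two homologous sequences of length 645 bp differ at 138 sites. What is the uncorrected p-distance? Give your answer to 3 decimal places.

0.214

p = 138/645 = 0.213953… ≈ 0.214 (to 3 d.p.).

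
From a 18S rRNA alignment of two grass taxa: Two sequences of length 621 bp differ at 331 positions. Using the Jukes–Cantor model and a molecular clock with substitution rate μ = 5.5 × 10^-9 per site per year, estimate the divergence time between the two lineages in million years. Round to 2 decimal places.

p = 331/621 ≈ 0.533011.
d = −(3/4) ln(1 − 4p/3) = −0.75 ln(1 − 0.710681) = −0.75 ln(0.289319)
  = −0.75 × (-1.240225) = 0.930169 substitutions/site.
Under a molecular clock d = 2μt, so t = d/(2μ) = 0.930169 / (2 × 5.5 × 10^-9) = 84.56 million years.

84.56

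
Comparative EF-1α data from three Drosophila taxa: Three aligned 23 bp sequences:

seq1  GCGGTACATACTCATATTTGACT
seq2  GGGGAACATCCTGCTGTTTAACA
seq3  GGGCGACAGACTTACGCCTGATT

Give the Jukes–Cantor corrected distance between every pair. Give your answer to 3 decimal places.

seq1–seq2: 8/23 sites differ → p ≈ 0.347826, d = −0.75 ln(1 − 0.463768) = 0.467391 ≈ 0.467.
seq1–seq3: 10/23 sites differ → p ≈ 0.434783, d = −0.75 ln(1 − 0.579711) = 0.650110 ≈ 0.650.
seq2–seq3: 12/23 sites differ → p ≈ 0.521739, d = −0.75 ln(1 − 0.695652) = 0.892188 ≈ 0.892.

d(seq1,seq2) = 0.467, d(seq1,seq3) = 0.650, d(seq2,seq3) = 0.892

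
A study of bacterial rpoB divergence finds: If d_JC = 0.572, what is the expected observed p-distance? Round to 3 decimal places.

0.400

p = (3/4)(1 − e^(−4d/3)) = 0.75 × (1 − e^(-0.762667)) = 0.75 × (1 − 0.466421) = 0.400184.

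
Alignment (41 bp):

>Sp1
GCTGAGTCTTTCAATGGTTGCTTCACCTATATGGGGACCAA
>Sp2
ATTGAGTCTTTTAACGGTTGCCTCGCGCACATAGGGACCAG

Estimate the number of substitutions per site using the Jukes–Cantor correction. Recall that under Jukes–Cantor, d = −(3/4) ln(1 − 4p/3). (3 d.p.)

0.332

The sequences differ at 11 of 41 sites, so p = 11/41 ≈ 0.268293.
d = −(3/4) ln(1 − 4p/3) = −0.75 ln(1 − 0.357724) = −0.75 ln(0.642276)
  = −0.75 × (-0.442737) = 0.332053 substitutions/site.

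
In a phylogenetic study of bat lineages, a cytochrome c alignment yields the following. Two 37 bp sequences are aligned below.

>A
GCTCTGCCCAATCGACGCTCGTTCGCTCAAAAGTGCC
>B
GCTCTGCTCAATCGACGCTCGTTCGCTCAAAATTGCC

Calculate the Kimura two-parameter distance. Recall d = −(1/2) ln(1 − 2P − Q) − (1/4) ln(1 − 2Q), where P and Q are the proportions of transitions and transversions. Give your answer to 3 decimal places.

Of 37 sites, 1 differences are transitions and 1 are transversions, so P = 1/37 ≈ 0.027027 and Q = 1/37 ≈ 0.027027.
Under the Kimura two-parameter model, d = −½ ln(1 − 2P − Q) − ¼ ln(1 − 2Q).
1 − 2P − Q = 0.918919, giving −½ ln(0.918919) = 0.042279.
1 − 2Q = 0.945946, giving −¼ ln(0.945946) = 0.013892.
d = 0.042279 + 0.013892 = 0.056171.

0.056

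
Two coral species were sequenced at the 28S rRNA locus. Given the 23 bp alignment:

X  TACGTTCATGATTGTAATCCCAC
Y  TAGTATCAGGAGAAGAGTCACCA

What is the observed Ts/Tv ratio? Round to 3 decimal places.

Transitions are A↔G and C↔T; transversions are all other mismatches.
Transitions: 2. Transversions: 10.
R = 2/10 = 0.200.

0.200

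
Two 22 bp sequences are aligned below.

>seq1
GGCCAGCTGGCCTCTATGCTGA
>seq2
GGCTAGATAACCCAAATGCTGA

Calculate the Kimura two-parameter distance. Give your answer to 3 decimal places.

Of 22 sites, 4 differences are transitions and 3 are transversions, so P = 4/22 ≈ 0.181818 and Q = 3/22 ≈ 0.136364.
Under the Kimura two-parameter model, d = −½ ln(1 − 2P − Q) − ¼ ln(1 − 2Q).
1 − 2P − Q = 0.5, giving −½ ln(0.5) = 0.346574.
1 − 2Q = 0.727272, giving −¼ ln(0.727272) = 0.079614.
d = 0.346574 + 0.079614 = 0.426188.

0.426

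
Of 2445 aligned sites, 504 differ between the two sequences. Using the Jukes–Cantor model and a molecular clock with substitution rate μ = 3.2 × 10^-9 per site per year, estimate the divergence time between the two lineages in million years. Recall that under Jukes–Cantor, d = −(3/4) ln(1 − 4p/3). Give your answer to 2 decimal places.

37.66

p = 504/2445 ≈ 0.206135.
d = −(3/4) ln(1 − 4p/3) = −0.75 ln(1 − 0.274847) = −0.75 ln(0.725153)
  = −0.75 × (-0.321373) = 0.241030 substitutions/site.
Under a molecular clock d = 2μt, so t = d/(2μ) = 0.241030 / (2 × 3.2 × 10^-9) = 37.66 million years.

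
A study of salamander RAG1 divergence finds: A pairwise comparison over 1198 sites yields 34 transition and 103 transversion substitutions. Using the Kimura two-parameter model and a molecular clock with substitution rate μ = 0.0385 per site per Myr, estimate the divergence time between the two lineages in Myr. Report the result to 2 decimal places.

P = 34/1198 ≈ 0.028381 and Q = 103/1198 ≈ 0.085977.
Under the Kimura two-parameter model, d = −½ ln(1 − 2P − Q) − ¼ ln(1 − 2Q).
1 − 2P − Q = 0.857261, giving −½ ln(0.857261) = 0.077006.
1 − 2Q = 0.828046, giving −¼ ln(0.828046) = 0.047172.
d = 0.077006 + 0.047172 = 0.124178.
Under a molecular clock d = 2μt, so t = d/(2μ) = 0.124178 / (2 × 0.0385) = 1.61 Myr.

1.61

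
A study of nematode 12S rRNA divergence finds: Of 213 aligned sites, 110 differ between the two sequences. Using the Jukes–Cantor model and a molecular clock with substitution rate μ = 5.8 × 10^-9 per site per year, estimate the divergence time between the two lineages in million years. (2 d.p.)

75.43

p = 110/213 ≈ 0.516432.
d = −(3/4) ln(1 − 4p/3) = −0.75 ln(1 − 0.688576) = −0.75 ln(0.311424)
  = −0.75 × (-1.166600) = 0.874950 substitutions/site.
Under a molecular clock d = 2μt, so t = d/(2μ) = 0.874950 / (2 × 5.8 × 10^-9) = 75.43 million years.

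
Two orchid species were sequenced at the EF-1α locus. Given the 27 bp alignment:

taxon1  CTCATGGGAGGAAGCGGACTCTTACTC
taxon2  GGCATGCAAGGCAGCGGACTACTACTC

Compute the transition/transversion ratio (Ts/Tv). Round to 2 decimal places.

0.40

Transitions are A↔G and C↔T; transversions are all other mismatches.
Transitions: 2. Transversions: 5.
R = 2/5 = 0.40.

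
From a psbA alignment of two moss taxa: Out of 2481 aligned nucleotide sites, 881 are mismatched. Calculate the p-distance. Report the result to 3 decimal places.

0.355

p = 881/2481 = 0.355098… ≈ 0.355 (to 3 d.p.).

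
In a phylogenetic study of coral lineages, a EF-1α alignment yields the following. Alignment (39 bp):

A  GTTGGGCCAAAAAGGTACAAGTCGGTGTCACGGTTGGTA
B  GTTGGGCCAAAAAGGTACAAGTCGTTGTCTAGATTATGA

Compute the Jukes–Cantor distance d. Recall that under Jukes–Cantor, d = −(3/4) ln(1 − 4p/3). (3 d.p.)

The sequences differ at 7 of 39 sites (25, 30, 31, 33, 36, 37, 38), so p = 7/39 ≈ 0.179487.
d = −(3/4) ln(1 − 4p/3) = −0.75 ln(1 − 0.239316) = −0.75 ln(0.760684)
  = −0.75 × (-0.273537) = 0.205153 substitutions/site.

0.205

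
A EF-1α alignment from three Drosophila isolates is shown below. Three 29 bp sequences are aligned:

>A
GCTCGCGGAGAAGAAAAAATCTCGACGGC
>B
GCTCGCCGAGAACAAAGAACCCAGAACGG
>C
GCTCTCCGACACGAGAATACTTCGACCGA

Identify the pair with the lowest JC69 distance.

A–B: 9/29 differ, p = 0.310, d = 0.401.
A–C: 10/29 differ, p = 0.345, d = 0.462.
B–C: 12/29 differ, p = 0.414, d = 0.602.
The smallest distance is between A and B.

A and B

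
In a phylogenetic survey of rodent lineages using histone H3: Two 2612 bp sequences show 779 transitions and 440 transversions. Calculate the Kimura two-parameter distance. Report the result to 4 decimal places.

P = 779/2612 ≈ 0.298239 and Q = 440/2612 ≈ 0.168453.
Under the Kimura two-parameter model, d = −½ ln(1 − 2P − Q) − ¼ ln(1 − 2Q).
1 − 2P − Q = 0.235069, giving −½ ln(0.235069) = 0.723938.
1 − 2Q = 0.663094, giving −¼ ln(0.663094) = 0.102710.
d = 0.723938 + 0.102710 = 0.826648.

0.8266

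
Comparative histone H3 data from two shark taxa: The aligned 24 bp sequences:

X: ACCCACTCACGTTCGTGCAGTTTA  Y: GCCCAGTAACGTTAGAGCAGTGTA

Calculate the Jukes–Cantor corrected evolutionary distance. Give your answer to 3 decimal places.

The sequences differ at 6 of 24 sites (1, 6, 8, 14, 16, 22), so p = 6/24 = 0.25.
d = −(3/4) ln(1 − 4p/3) = −0.75 ln(1 − 0.333333) = −0.75 ln(0.666667)
  = −0.75 × (-0.405465) = 0.304099 substitutions/site.

0.304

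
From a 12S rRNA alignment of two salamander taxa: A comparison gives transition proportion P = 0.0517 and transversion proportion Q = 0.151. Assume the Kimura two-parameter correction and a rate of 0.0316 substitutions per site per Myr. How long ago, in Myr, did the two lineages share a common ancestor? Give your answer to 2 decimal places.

Under the Kimura two-parameter model, d = −½ ln(1 − 2P − Q) − ¼ ln(1 − 2Q).
1 − 2P − Q = 0.7456, giving −½ ln(0.7456) = 0.146783.
1 − 2Q = 0.698, giving −¼ ln(0.698) = 0.089884.
d = 0.146783 + 0.089884 = 0.236667.
Under a molecular clock d = 2μt, so t = d/(2μ) = 0.236667 / (2 × 0.0316) = 3.74 Myr.

3.74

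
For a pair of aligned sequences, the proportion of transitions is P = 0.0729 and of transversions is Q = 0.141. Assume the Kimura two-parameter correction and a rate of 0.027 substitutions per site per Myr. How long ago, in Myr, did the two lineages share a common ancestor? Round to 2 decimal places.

Under the Kimura two-parameter model, d = −½ ln(1 − 2P − Q) − ¼ ln(1 − 2Q).
1 − 2P − Q = 0.7132, giving −½ ln(0.7132) = 0.168997.
1 − 2Q = 0.718, giving −¼ ln(0.718) = 0.082821.
d = 0.168997 + 0.082821 = 0.251818.
Under a molecular clock d = 2μt, so t = d/(2μ) = 0.251818 / (2 × 0.027) = 4.66 Myr.

4.66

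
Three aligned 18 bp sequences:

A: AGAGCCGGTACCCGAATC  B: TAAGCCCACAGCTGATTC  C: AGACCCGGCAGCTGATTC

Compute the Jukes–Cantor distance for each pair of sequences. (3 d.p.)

A–B: 8/18 sites differ → p ≈ 0.444444, d = −0.75 ln(1 − 0.592592) = 0.673455 ≈ 0.673.
A–C: 5/18 sites differ → p ≈ 0.277778, d = −0.75 ln(1 − 0.370371) = 0.346968 ≈ 0.347.
B–C: 5/18 sites differ → p ≈ 0.277778, d = −0.75 ln(1 − 0.370371) = 0.346968 ≈ 0.347.

d(A,B) = 0.673, d(A,C) = 0.347, d(B,C) = 0.347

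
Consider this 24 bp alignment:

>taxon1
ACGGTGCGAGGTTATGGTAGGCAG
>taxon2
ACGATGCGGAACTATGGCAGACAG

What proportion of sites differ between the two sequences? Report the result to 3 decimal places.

0.292

The sequences differ at 7 of 24 positions (sites 4, 9, 10, 11, 12, 18, 21).
p = 7/24 = 0.291666… ≈ 0.292 (to 3 d.p.).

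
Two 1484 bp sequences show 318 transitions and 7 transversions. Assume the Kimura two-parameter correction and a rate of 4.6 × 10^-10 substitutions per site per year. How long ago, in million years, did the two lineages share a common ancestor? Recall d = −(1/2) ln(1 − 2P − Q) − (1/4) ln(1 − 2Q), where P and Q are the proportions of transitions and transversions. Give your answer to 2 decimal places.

P = 318/1484 ≈ 0.214286 and Q = 7/1484 ≈ 0.004717.
Under the Kimura two-parameter model, d = −½ ln(1 − 2P − Q) − ¼ ln(1 − 2Q).
1 − 2P − Q = 0.566711, giving −½ ln(0.566711) = 0.283953.
1 − 2Q = 0.990566, giving −¼ ln(0.990566) = 0.002370.
d = 0.283953 + 0.002370 = 0.286323.
Under a molecular clock d = 2μt, so t = d/(2μ) = 0.286323 / (2 × 4.6 × 10^-10) = 311.22 million years.

311.22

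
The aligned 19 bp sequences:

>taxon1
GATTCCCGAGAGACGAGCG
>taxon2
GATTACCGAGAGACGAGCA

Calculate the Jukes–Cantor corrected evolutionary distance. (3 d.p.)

The sequences differ at 2 of 19 sites (5, 19), so p = 2/19 ≈ 0.105263.
d = −(3/4) ln(1 − 4p/3) = −0.75 ln(1 − 0.140351) = −0.75 ln(0.859649)
  = −0.75 × (-0.151231) = 0.113423 substitutions/site.

0.113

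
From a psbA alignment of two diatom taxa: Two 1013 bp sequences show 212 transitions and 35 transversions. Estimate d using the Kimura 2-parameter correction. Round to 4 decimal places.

P = 212/1013 ≈ 0.209279 and Q = 35/1013 ≈ 0.034551.
Under the Kimura two-parameter model, d = −½ ln(1 − 2P − Q) − ¼ ln(1 − 2Q).
1 − 2P − Q = 0.546891, giving −½ ln(0.546891) = 0.301753.
1 − 2Q = 0.930898, giving −¼ ln(0.930898) = 0.017901.
d = 0.301753 + 0.017901 = 0.319654.

0.3197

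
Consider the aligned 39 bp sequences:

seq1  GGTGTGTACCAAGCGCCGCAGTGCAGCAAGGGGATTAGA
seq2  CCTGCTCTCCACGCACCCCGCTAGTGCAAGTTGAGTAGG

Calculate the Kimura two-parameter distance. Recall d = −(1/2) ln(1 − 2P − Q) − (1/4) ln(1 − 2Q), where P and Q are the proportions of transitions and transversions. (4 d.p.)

0.7166

Of 39 sites, 6 differences are transitions and 12 are transversions, so P = 6/39 ≈ 0.153846 and Q = 12/39 ≈ 0.307692.
Under the Kimura two-parameter model, d = −½ ln(1 − 2P − Q) − ¼ ln(1 − 2Q).
1 − 2P − Q = 0.384616, giving −½ ln(0.384616) = 0.477755.
1 − 2Q = 0.384616, giving −¼ ln(0.384616) = 0.238877.
d = 0.477755 + 0.238877 = 0.716632.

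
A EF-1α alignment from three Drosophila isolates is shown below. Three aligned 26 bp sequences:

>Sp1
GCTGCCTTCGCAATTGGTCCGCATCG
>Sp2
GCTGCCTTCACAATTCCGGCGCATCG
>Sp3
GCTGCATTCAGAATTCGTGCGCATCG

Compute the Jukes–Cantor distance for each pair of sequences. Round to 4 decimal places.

Sp1–Sp2: 5/26 sites differ → p ≈ 0.192308, d = −0.75 ln(1 − 0.256411) = 0.222200 ≈ 0.2222.
Sp1–Sp3: 5/26 sites differ → p ≈ 0.192308, d = −0.75 ln(1 − 0.256411) = 0.222200 ≈ 0.2222.
Sp2–Sp3: 4/26 sites differ → p ≈ 0.153846, d = −0.75 ln(1 − 0.205128) = 0.172181 ≈ 0.1722.

d(Sp1,Sp2) = 0.2222, d(Sp1,Sp3) = 0.2222, d(Sp2,Sp3) = 0.1722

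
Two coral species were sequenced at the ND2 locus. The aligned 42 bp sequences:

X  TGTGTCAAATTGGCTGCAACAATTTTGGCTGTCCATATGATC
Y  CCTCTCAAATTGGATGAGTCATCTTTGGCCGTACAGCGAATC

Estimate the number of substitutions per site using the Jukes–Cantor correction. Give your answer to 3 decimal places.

0.485

The sequences differ at 15 of 42 sites, so p = 15/42 ≈ 0.357143.
d = −(3/4) ln(1 − 4p/3) = −0.75 ln(1 − 0.476191) = −0.75 ln(0.523809)
  = −0.75 × (-0.646628) = 0.484971 substitutions/site.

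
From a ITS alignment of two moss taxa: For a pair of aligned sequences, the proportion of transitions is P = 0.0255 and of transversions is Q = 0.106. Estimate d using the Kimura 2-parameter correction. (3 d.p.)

0.145

Under the Kimura two-parameter model, d = −½ ln(1 − 2P − Q) − ¼ ln(1 − 2Q).
1 − 2P − Q = 0.843, giving −½ ln(0.843) = 0.085394.
1 − 2Q = 0.788, giving −¼ ln(0.788) = 0.059564.
d = 0.085394 + 0.059564 = 0.144958.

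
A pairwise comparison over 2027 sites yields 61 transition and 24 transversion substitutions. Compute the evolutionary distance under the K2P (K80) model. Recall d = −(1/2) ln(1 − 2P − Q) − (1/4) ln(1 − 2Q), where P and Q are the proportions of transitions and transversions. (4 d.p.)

P = 61/2027 ≈ 0.030094 and Q = 24/2027 ≈ 0.01184.
Under the Kimura two-parameter model, d = −½ ln(1 − 2P − Q) − ¼ ln(1 − 2Q).
1 − 2P − Q = 0.927972, giving −½ ln(0.927972) = 0.037377.
1 − 2Q = 0.97632, giving −¼ ln(0.97632) = 0.005991.
d = 0.037377 + 0.005991 = 0.043368.

0.0434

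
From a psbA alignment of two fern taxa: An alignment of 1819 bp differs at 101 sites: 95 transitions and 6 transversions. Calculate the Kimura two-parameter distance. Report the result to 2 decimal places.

0.06

P = 95/1819 ≈ 0.052226 and Q = 6/1819 ≈ 0.003299.
Under the Kimura two-parameter model, d = −½ ln(1 − 2P − Q) − ¼ ln(1 − 2Q).
1 − 2P − Q = 0.892249, giving −½ ln(0.892249) = 0.057005.
1 − 2Q = 0.993402, giving −¼ ln(0.993402) = 0.001655.
d = 0.057005 + 0.001655 = 0.058660.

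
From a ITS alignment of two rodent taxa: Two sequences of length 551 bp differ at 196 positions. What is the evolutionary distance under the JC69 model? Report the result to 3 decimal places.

p = 196/551 ≈ 0.355717.
d = −(3/4) ln(1 − 4p/3) = −0.75 ln(1 − 0.474289) = −0.75 ln(0.525711)
  = −0.75 × (-0.643004) = 0.482253 substitutions/site.

0.482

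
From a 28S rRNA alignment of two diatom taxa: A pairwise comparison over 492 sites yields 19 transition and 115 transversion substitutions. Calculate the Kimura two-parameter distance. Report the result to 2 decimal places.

P = 19/492 ≈ 0.038618 and Q = 115/492 ≈ 0.23374.
Under the Kimura two-parameter model, d = −½ ln(1 − 2P − Q) − ¼ ln(1 − 2Q).
1 − 2P − Q = 0.689024, giving −½ ln(0.689024) = 0.186240.
1 − 2Q = 0.53252, giving −¼ ln(0.53252) = 0.157534.
d = 0.186240 + 0.157534 = 0.343774.

0.34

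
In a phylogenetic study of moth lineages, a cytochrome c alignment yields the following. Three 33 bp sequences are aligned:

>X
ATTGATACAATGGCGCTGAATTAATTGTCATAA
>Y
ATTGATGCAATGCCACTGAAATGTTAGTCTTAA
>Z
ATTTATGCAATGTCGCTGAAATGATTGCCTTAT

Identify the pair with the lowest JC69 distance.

Y and Z

X–Y: 8/33 differ, p = 0.242, d = 0.293.
X–Z: 8/33 differ, p = 0.242, d = 0.293.
Y–Z: 7/33 differ, p = 0.212, d = 0.249.
The smallest distance is between Y and Z.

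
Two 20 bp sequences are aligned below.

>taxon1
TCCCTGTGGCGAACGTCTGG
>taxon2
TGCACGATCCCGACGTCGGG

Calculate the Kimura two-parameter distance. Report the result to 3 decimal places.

0.700

Of 20 sites, 2 differences are transitions and 7 are transversions, so P = 2/20 = 0.1 and Q = 7/20 = 0.35.
Under the Kimura two-parameter model, d = −½ ln(1 − 2P − Q) − ¼ ln(1 − 2Q).
1 − 2P − Q = 0.45, giving −½ ln(0.45) = 0.399254.
1 − 2Q = 0.3, giving −¼ ln(0.3) = 0.300993.
d = 0.399254 + 0.300993 = 0.700247.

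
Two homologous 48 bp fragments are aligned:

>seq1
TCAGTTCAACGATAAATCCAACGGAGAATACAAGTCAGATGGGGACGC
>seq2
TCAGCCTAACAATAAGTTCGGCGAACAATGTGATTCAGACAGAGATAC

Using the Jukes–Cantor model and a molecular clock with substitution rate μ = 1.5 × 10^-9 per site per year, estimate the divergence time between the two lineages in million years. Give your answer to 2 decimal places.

187.58

The sequences differ at 19 of 48 sites, so p = 19/48 ≈ 0.395833.
d = −(3/4) ln(1 − 4p/3) = −0.75 ln(1 − 0.527777) = −0.75 ln(0.472223)
  = −0.75 × (-0.750304) = 0.562728 substitutions/site.
Under a molecular clock d = 2μt, so t = d/(2μ) = 0.562728 / (2 × 1.5 × 10^-9) = 187.58 million years.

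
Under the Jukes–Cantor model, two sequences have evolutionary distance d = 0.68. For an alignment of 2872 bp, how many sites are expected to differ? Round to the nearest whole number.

Invert JC69: p = (3/4)(1 − e^(−4d/3)) = 0.75 × (1 − e^(-0.906667)) = 0.75 × (1 − 0.403868) = 0.447099.
Expected differing sites = pL ≈ 0.447099 × 2872 = 1284.068328 ≈ 1284.

1284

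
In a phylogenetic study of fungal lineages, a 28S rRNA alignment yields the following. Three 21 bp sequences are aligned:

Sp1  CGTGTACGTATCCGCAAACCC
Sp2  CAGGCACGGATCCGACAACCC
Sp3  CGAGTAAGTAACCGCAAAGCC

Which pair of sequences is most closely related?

Sp1 and Sp3

Sp1–Sp2: 6/21 differ, p = 0.286, d = 0.360.
Sp1–Sp3: 4/21 differ, p = 0.190, d = 0.220.
Sp2–Sp3: 9/21 differ, p = 0.429, d = 0.635.
The smallest distance is between Sp1 and Sp3.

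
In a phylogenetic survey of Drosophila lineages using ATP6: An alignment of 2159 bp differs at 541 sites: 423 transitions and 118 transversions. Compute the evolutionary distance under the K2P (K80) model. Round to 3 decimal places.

0.325

P = 423/2159 ≈ 0.195924 and Q = 118/2159 ≈ 0.054655.
Under the Kimura two-parameter model, d = −½ ln(1 − 2P − Q) − ¼ ln(1 − 2Q).
1 − 2P − Q = 0.553497, giving −½ ln(0.553497) = 0.295749.
1 − 2Q = 0.89069, giving −¼ ln(0.89069) = 0.028940.
d = 0.295749 + 0.028940 = 0.324689.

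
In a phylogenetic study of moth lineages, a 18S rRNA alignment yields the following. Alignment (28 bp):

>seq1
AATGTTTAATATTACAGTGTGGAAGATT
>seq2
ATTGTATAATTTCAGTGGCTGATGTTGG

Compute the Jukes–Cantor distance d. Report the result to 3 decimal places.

The sequences differ at 15 of 28 sites, so p = 15/28 ≈ 0.535714.
d = −(3/4) ln(1 − 4p/3) = −0.75 ln(1 − 0.714285) = −0.75 ln(0.285715)
  = −0.75 × (-1.252760) = 0.939570 substitutions/site.

0.940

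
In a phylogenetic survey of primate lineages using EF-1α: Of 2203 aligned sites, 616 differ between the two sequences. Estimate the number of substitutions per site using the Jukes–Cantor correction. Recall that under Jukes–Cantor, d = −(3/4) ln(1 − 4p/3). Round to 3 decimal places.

0.350

p = 616/2203 ≈ 0.279619.
d = −(3/4) ln(1 − 4p/3) = −0.75 ln(1 − 0.372825) = −0.75 ln(0.627175)
  = −0.75 × (-0.466530) = 0.349898 substitutions/site.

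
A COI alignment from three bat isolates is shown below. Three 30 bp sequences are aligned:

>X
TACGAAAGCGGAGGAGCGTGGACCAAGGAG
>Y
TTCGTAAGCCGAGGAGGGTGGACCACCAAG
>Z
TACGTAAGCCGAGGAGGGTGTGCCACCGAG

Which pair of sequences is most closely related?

X–Y: 7/30 differ, p = 0.233, d = 0.280.
X–Z: 7/30 differ, p = 0.233, d = 0.280.
Y–Z: 4/30 differ, p = 0.133, d = 0.147.
The smallest distance is between Y and Z.

Y and Z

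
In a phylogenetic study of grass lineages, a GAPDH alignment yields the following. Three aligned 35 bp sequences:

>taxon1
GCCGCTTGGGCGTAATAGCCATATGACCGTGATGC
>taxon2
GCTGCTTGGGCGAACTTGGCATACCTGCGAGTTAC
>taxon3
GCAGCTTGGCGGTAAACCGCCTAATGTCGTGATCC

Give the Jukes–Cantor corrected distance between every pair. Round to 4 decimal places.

d(taxon1,taxon2) = 0.4582, d(taxon1,taxon3) = 0.5128, d(taxon2,taxon3) = 0.7053

taxon1–taxon2: 12/35 sites differ → p ≈ 0.342857, d = −0.75 ln(1 − 0.457143) = 0.458182 ≈ 0.4582.
taxon1–taxon3: 13/35 sites differ → p ≈ 0.371429, d = −0.75 ln(1 − 0.495239) = 0.512753 ≈ 0.5128.
taxon2–taxon3: 16/35 sites differ → p ≈ 0.457143, d = −0.75 ln(1 − 0.609524) = 0.705292 ≈ 0.7053.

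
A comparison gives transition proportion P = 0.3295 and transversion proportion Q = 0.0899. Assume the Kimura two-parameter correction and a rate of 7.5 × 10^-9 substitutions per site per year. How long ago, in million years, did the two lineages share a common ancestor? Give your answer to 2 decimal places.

Under the Kimura two-parameter model, d = −½ ln(1 − 2P − Q) − ¼ ln(1 − 2Q).
1 − 2P − Q = 0.2511, giving −½ ln(0.2511) = 0.690952.
1 − 2Q = 0.8202, giving −¼ ln(0.8202) = 0.049552.
d = 0.690952 + 0.049552 = 0.740504.
Under a molecular clock d = 2μt, so t = d/(2μ) = 0.740504 / (2 × 7.5 × 10^-9) = 49.37 million years.

49.37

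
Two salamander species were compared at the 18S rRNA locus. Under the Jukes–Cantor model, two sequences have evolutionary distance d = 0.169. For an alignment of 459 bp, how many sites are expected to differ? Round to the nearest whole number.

69

Invert JC69: p = (3/4)(1 − e^(−4d/3)) = 0.75 × (1 − e^(-0.225333)) = 0.75 × (1 − 0.798250) = 0.151313.
Expected differing sites = pL ≈ 0.151313 × 459 = 69.452667 ≈ 69.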